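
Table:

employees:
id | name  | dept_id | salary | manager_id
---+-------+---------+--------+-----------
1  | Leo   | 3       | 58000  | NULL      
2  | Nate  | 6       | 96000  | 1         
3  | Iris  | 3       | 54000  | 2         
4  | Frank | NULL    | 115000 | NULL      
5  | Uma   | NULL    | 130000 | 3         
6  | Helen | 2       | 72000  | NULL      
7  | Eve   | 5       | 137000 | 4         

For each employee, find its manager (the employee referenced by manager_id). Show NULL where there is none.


This is a self-join: employees is joined to a second copy of itself, matching each row's manager_id to another row's id. Use LEFT JOIN so rows with manager_id=NULL are kept.
  - employee 1 (Leo): manager_id=NULL -> NULL
  - employee 2 (Nate): manager_id=1 -> Leo
  - employee 3 (Iris): manager_id=2 -> Nate
  - employee 4 (Frank): manager_id=NULL -> NULL
  - employee 5 (Uma): manager_id=3 -> Iris
  - employee 6 (Helen): manager_id=NULL -> NULL
  - employee 7 (Eve): manager_id=4 -> Frank

SQL:
SELECT a.name AS item, b.name AS manager
FROM employees a
LEFT JOIN employees b ON a.manager_id = b.id

Result:
item  | manager
------+--------
Leo   | NULL   
Nate  | Leo    
Iris  | Nate   
Frank | NULL   
Uma   | Iris   
Helen | NULL   
Eve   | Frank  


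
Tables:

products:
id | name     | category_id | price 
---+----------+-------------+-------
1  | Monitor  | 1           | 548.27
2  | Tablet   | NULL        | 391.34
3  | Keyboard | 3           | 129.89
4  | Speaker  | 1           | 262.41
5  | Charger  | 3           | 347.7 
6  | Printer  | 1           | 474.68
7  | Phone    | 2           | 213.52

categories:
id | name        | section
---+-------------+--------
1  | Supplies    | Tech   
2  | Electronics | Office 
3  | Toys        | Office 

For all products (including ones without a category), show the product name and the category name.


LEFT JOIN keeps every row from products (the left table); where category_id has no match in categories, the category columns become NULL. Walk through each product:
  - product 1 (Monitor): category_id=1 -> matches Supplies
  - product 2 (Tablet): category_id=NULL, no match -> kept with NULL
  - product 3 (Keyboard): category_id=3 -> matches Toys
  - product 4 (Speaker): category_id=1 -> matches Supplies
  - product 5 (Charger): category_id=3 -> matches Toys
  - product 6 (Printer): category_id=1 -> matches Supplies
  - product 7 (Phone): category_id=2 -> matches Electronics
All 7 rows appear; 1 has NULL category.

SQL:
SELECT a.name, b.name AS category
FROM products a
LEFT JOIN categories b ON a.category_id = b.id

Result:
name     | category   
---------+------------
Monitor  | Supplies   
Tablet   | NULL       
Keyboard | Toys       
Speaker  | Supplies   
Charger  | Toys       
Printer  | Supplies   
Phone    | Electronics


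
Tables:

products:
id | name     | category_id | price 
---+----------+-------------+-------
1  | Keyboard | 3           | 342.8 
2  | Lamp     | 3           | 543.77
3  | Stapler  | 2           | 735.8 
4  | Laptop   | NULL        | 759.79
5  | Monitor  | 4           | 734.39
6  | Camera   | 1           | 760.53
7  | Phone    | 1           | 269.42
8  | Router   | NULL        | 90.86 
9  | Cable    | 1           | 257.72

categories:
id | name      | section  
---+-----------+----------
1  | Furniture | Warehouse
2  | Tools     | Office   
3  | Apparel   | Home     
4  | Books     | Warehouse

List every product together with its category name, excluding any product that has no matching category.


INNER JOIN keeps only products rows whose category_id matches an id in categories. Walk through each product:
  - product 1 (Keyboard): category_id=3 -> matches Apparel
  - product 2 (Lamp): category_id=3 -> matches Apparel
  - product 3 (Stapler): category_id=2 -> matches Tools
  - product 4 (Laptop): category_id=NULL, no match -> dropped
  - product 5 (Monitor): category_id=4 -> matches Books
  - product 6 (Camera): category_id=1 -> matches Furniture
  - product 7 (Phone): category_id=1 -> matches Furniture
  - product 8 (Router): category_id=NULL, no match -> dropped
  - product 9 (Cable): category_id=1 -> matches Furniture
So 2 of 9 rows are dropped.

SQL:
SELECT a.name, b.name AS category
FROM products a
INNER JOIN categories b ON a.category_id = b.id

Result:
name     | category 
---------+----------
Keyboard | Apparel  
Lamp     | Apparel  
Stapler  | Tools    
Monitor  | Books    
Camera   | Furniture
Phone    | Furniture
Cable    | Furniture


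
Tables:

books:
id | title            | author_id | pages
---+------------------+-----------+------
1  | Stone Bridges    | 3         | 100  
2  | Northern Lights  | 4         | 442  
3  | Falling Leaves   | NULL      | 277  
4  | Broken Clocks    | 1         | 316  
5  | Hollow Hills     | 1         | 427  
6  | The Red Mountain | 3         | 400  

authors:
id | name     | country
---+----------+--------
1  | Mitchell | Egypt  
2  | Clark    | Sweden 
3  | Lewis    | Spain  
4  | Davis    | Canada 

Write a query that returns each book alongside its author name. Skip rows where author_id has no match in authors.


INNER JOIN keeps only books rows whose author_id matches an id in authors. Walk through each book:
  - book 1 (Stone Bridges): author_id=3 -> matches Lewis
  - book 2 (Northern Lights): author_id=4 -> matches Davis
  - book 3 (Falling Leaves): author_id=NULL, no match -> dropped
  - book 4 (Broken Clocks): author_id=1 -> matches Mitchell
  - book 5 (Hollow Hills): author_id=1 -> matches Mitchell
  - book 6 (The Red Mountain): author_id=3 -> matches Lewis
So 1 of 6 rows is dropped.

SQL:
SELECT a.title, b.name AS author
FROM books a
INNER JOIN authors b ON a.author_id = b.id

Result:
title            | author  
-----------------+---------
Stone Bridges    | Lewis   
Northern Lights  | Davis   
Broken Clocks    | Mitchell
Hollow Hills     | Mitchell
The Red Mountain | Lewis   


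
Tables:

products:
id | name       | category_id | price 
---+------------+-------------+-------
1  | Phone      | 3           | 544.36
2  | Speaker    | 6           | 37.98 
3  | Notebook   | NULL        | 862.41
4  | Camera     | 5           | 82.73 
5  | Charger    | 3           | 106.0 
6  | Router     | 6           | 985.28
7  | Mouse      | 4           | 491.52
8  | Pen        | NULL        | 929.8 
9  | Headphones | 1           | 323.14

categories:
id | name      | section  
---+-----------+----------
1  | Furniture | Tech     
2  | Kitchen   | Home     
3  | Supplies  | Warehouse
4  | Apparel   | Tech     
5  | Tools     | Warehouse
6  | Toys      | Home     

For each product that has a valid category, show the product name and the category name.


INNER JOIN keeps only products rows whose category_id matches an id in categories. Walk through each product:
  - product 1 (Phone): category_id=3 -> matches Supplies
  - product 2 (Speaker): category_id=6 -> matches Toys
  - product 3 (Notebook): category_id=NULL, no match -> dropped
  - product 4 (Camera): category_id=5 -> matches Tools
  - product 5 (Charger): category_id=3 -> matches Supplies
  - product 6 (Router): category_id=6 -> matches Toys
  - product 7 (Mouse): category_id=4 -> matches Apparel
  - product 8 (Pen): category_id=NULL, no match -> dropped
  - product 9 (Headphones): category_id=1 -> matches Furniture
So 2 of 9 rows are dropped.

SQL:
SELECT a.name, b.name AS category
FROM products a
INNER JOIN categories b ON a.category_id = b.id

Result:
name       | category 
-----------+----------
Phone      | Supplies 
Speaker    | Toys     
Camera     | Tools    
Charger    | Supplies 
Router     | Toys     
Mouse      | Apparel  
Headphones | Furniture


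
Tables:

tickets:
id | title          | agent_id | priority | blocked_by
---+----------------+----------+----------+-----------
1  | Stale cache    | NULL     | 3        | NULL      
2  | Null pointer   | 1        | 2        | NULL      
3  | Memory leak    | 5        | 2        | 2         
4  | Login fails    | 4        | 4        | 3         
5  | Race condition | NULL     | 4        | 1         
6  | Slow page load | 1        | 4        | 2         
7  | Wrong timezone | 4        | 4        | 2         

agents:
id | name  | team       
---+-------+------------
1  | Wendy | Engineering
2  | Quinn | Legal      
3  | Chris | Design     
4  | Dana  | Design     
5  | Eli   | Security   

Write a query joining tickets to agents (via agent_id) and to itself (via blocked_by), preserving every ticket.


Two LEFT JOINs from the same base table tickets: one to agents via agent_id, one to tickets itself via blocked_by. Both are LEFT so every ticket is preserved.
Match against agents:
  - ticket 1 (Stale cache): agent_id=NULL, no match -> kept with NULL
  - ticket 2 (Null pointer): agent_id=1 -> matches Wendy
  - ticket 3 (Memory leak): agent_id=5 -> matches Eli
  - ticket 4 (Login fails): agent_id=4 -> matches Dana
  - ticket 5 (Race condition): agent_id=NULL, no match -> kept with NULL
  - ticket 6 (Slow page load): agent_id=1 -> matches Wendy
  - ticket 7 (Wrong timezone): agent_id=4 -> matches Dana
Match against tickets (self):
  - ticket 1 (Stale cache): blocked_by=NULL -> NULL
  - ticket 2 (Null pointer): blocked_by=NULL -> NULL
  - ticket 3 (Memory leak): blocked_by=2 -> Null pointer
  - ticket 4 (Login fails): blocked_by=3 -> Memory leak
  - ticket 5 (Race condition): blocked_by=1 -> Stale cache
  - ticket 6 (Slow page load): blocked_by=2 -> Null pointer
  - ticket 7 (Wrong timezone): blocked_by=2 -> Null pointer

SQL:
SELECT a.title, b.name AS agent, c.title AS blocked_by
FROM tickets a
LEFT JOIN agents b ON a.agent_id = b.id
LEFT JOIN tickets c ON a.blocked_by = c.id

Result:
title          | agent | blocked_by  
---------------+-------+-------------
Stale cache    | NULL  | NULL        
Null pointer   | Wendy | NULL        
Memory leak    | Eli   | Null pointer
Login fails    | Dana  | Memory leak 
Race condition | NULL  | Stale cache 
Slow page load | Wendy | Null pointer
Wrong timezone | Dana  | Null pointer


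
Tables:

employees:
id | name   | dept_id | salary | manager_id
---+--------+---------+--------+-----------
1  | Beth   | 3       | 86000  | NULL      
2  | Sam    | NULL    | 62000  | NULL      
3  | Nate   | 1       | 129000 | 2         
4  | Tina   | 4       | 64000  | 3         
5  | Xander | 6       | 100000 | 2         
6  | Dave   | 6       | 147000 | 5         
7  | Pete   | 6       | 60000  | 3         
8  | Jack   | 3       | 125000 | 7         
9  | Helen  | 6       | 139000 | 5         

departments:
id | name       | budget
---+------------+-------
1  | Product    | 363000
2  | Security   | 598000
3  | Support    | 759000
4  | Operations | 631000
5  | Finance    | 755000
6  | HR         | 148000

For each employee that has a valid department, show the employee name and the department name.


INNER JOIN keeps only employees rows whose dept_id matches an id in departments. Walk through each employee:
  - employee 1 (Beth): dept_id=3 -> matches Support
  - employee 2 (Sam): dept_id=NULL, no match -> dropped
  - employee 3 (Nate): dept_id=1 -> matches Product
  - employee 4 (Tina): dept_id=4 -> matches Operations
  - employee 5 (Xander): dept_id=6 -> matches HR
  - employee 6 (Dave): dept_id=6 -> matches HR
  - employee 7 (Pete): dept_id=6 -> matches HR
  - employee 8 (Jack): dept_id=3 -> matches Support
  - employee 9 (Helen): dept_id=6 -> matches HR
So 1 of 9 rows is dropped.

SQL:
SELECT a.name, b.name AS department
FROM employees a
INNER JOIN departments b ON a.dept_id = b.id

Result:
name   | department
-------+-----------
Beth   | Support   
Nate   | Product   
Tina   | Operations
Xander | HR        
Dave   | HR        
Pete   | HR        
Jack   | Support   
Helen  | HR        


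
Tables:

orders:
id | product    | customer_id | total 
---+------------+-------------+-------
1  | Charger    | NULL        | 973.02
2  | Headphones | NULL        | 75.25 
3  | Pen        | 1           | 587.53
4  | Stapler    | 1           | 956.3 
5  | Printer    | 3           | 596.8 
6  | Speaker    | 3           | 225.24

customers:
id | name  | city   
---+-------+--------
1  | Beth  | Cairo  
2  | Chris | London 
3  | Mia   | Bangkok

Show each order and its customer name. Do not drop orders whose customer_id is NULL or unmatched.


LEFT JOIN keeps every row from orders (the left table); where customer_id has no match in customers, the customer columns become NULL. Walk through each order:
  - order 1 (Charger): customer_id=NULL, no match -> kept with NULL
  - order 2 (Headphones): customer_id=NULL, no match -> kept with NULL
  - order 3 (Pen): customer_id=1 -> matches Beth
  - order 4 (Stapler): customer_id=1 -> matches Beth
  - order 5 (Printer): customer_id=3 -> matches Mia
  - order 6 (Speaker): customer_id=3 -> matches Mia
All 6 rows appear; 2 have NULL customer.

SQL:
SELECT a.product, b.name AS customer
FROM orders a
LEFT JOIN customers b ON a.customer_id = b.id

Result:
product    | customer
-----------+---------
Charger    | NULL    
Headphones | NULL    
Pen        | Beth    
Stapler    | Beth    
Printer    | Mia     
Speaker    | Mia     


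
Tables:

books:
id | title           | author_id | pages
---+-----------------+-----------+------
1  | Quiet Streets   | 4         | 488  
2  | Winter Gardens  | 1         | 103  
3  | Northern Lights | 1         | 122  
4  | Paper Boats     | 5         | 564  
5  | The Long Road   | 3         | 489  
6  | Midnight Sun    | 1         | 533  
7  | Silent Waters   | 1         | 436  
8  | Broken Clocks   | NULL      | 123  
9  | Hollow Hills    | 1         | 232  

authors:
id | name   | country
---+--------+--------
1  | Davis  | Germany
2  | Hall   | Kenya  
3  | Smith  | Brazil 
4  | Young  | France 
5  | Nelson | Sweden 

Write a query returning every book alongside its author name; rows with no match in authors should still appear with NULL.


LEFT JOIN keeps every row from books (the left table); where author_id has no match in authors, the author columns become NULL. Walk through each book:
  - book 1 (Quiet Streets): author_id=4 -> matches Young
  - book 2 (Winter Gardens): author_id=1 -> matches Davis
  - book 3 (Northern Lights): author_id=1 -> matches Davis
  - book 4 (Paper Boats): author_id=5 -> matches Nelson
  - book 5 (The Long Road): author_id=3 -> matches Smith
  - book 6 (Midnight Sun): author_id=1 -> matches Davis
  - book 7 (Silent Waters): author_id=1 -> matches Davis
  - book 8 (Broken Clocks): author_id=NULL, no match -> kept with NULL
  - book 9 (Hollow Hills): author_id=1 -> matches Davis
All 9 rows appear; 1 has NULL author.

SQL:
SELECT a.title, b.name AS author
FROM books a
LEFT JOIN authors b ON a.author_id = b.id

Result:
title           | author
----------------+-------
Quiet Streets   | Young 
Winter Gardens  | Davis 
Northern Lights | Davis 
Paper Boats     | Nelson
The Long Road   | Smith 
Midnight Sun    | Davis 
Silent Waters   | Davis 
Broken Clocks   | NULL  
Hollow Hills    | Davis 


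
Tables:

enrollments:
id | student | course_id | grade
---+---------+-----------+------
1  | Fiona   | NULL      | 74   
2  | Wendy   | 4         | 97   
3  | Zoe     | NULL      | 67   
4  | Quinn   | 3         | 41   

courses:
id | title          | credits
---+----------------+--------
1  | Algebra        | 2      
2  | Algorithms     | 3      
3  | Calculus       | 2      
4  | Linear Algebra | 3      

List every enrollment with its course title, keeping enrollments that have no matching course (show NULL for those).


LEFT JOIN keeps every row from enrollments (the left table); where course_id has no match in courses, the course columns become NULL. Walk through each enrollment:
  - enrollment 1 (Fiona): course_id=NULL, no match -> kept with NULL
  - enrollment 2 (Wendy): course_id=4 -> matches Linear Algebra
  - enrollment 3 (Zoe): course_id=NULL, no match -> kept with NULL
  - enrollment 4 (Quinn): course_id=3 -> matches Calculus
All 4 rows appear; 2 have NULL course.

SQL:
SELECT a.student, b.title AS course
FROM enrollments a
LEFT JOIN courses b ON a.course_id = b.id

Result:
student | course        
--------+---------------
Fiona   | NULL          
Wendy   | Linear Algebra
Zoe     | NULL          
Quinn   | Calculus      


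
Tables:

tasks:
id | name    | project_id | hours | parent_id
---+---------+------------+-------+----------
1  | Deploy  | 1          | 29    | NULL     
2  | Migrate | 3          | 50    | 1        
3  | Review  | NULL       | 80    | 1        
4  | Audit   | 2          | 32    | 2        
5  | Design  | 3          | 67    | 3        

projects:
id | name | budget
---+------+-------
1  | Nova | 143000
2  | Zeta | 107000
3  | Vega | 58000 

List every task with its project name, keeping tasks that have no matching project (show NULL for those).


LEFT JOIN keeps every row from tasks (the left table); where project_id has no match in projects, the project columns become NULL. Walk through each task:
  - task 1 (Deploy): project_id=1 -> matches Nova
  - task 2 (Migrate): project_id=3 -> matches Vega
  - task 3 (Review): project_id=NULL, no match -> kept with NULL
  - task 4 (Audit): project_id=2 -> matches Zeta
  - task 5 (Design): project_id=3 -> matches Vega
All 5 rows appear; 1 has NULL project.

SQL:
SELECT a.name, b.name AS project
FROM tasks a
LEFT JOIN projects b ON a.project_id = b.id

Result:
name    | project
--------+--------
Deploy  | Nova   
Migrate | Vega   
Review  | NULL   
Audit   | Zeta   
Design  | Vega   


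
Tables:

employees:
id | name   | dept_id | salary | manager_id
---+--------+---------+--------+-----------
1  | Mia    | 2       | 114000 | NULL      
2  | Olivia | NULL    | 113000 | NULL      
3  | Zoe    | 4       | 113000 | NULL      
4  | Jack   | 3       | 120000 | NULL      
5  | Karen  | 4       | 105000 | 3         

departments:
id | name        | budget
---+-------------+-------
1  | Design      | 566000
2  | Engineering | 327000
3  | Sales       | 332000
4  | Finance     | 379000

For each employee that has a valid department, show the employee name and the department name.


INNER JOIN keeps only employees rows whose dept_id matches an id in departments. Walk through each employee:
  - employee 1 (Mia): dept_id=2 -> matches Engineering
  - employee 2 (Olivia): dept_id=NULL, no match -> dropped
  - employee 3 (Zoe): dept_id=4 -> matches Finance
  - employee 4 (Jack): dept_id=3 -> matches Sales
  - employee 5 (Karen): dept_id=4 -> matches Finance
So 1 of 5 rows is dropped.

SQL:
SELECT a.name, b.name AS department
FROM employees a
INNER JOIN departments b ON a.dept_id = b.id

Result:
name  | department 
------+------------
Mia   | Engineering
Zoe   | Finance    
Jack  | Sales      
Karen | Finance    


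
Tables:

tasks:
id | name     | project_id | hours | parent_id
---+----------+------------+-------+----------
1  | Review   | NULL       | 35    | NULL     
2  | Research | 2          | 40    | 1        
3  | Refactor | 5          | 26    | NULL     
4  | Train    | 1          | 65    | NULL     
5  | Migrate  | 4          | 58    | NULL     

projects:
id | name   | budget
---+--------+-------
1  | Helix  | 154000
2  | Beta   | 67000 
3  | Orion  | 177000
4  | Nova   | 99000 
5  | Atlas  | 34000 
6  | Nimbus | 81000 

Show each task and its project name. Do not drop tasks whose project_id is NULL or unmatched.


LEFT JOIN keeps every row from tasks (the left table); where project_id has no match in projects, the project columns become NULL. Walk through each task:
  - task 1 (Review): project_id=NULL, no match -> kept with NULL
  - task 2 (Research): project_id=2 -> matches Beta
  - task 3 (Refactor): project_id=5 -> matches Atlas
  - task 4 (Train): project_id=1 -> matches Helix
  - task 5 (Migrate): project_id=4 -> matches Nova
All 5 rows appear; 1 has NULL project.

SQL:
SELECT a.name, b.name AS project
FROM tasks a
LEFT JOIN projects b ON a.project_id = b.id

Result:
name     | project
---------+--------
Review   | NULL   
Research | Beta   
Refactor | Atlas  
Train    | Helix  
Migrate  | Nova   


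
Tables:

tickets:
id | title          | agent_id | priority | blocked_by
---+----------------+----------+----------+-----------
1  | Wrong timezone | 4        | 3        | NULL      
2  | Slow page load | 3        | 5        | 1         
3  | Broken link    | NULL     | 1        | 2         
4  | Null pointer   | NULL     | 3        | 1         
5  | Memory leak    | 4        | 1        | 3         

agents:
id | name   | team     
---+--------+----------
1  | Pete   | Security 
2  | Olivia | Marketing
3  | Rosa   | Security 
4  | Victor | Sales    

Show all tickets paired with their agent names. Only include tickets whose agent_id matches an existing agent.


INNER JOIN keeps only tickets rows whose agent_id matches an id in agents. Walk through each ticket:
  - ticket 1 (Wrong timezone): agent_id=4 -> matches Victor
  - ticket 2 (Slow page load): agent_id=3 -> matches Rosa
  - ticket 3 (Broken link): agent_id=NULL, no match -> dropped
  - ticket 4 (Null pointer): agent_id=NULL, no match -> dropped
  - ticket 5 (Memory leak): agent_id=4 -> matches Victor
So 2 of 5 rows are dropped.

SQL:
SELECT a.title, b.name AS agent
FROM tickets a
INNER JOIN agents b ON a.agent_id = b.id

Result:
title          | agent 
---------------+-------
Wrong timezone | Victor
Slow page load | Rosa  
Memory leak    | Victor


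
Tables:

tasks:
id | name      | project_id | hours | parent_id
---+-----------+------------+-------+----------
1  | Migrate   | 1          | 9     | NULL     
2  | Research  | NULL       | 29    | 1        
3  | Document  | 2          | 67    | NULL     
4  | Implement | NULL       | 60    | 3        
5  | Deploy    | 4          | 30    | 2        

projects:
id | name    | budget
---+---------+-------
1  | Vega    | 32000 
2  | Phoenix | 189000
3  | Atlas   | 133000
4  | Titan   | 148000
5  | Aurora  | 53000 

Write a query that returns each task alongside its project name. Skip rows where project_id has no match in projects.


INNER JOIN keeps only tasks rows whose project_id matches an id in projects. Walk through each task:
  - task 1 (Migrate): project_id=1 -> matches Vega
  - task 2 (Research): project_id=NULL, no match -> dropped
  - task 3 (Document): project_id=2 -> matches Phoenix
  - task 4 (Implement): project_id=NULL, no match -> dropped
  - task 5 (Deploy): project_id=4 -> matches Titan
So 2 of 5 rows are dropped.

SQL:
SELECT a.name, b.name AS project
FROM tasks a
INNER JOIN projects b ON a.project_id = b.id

Result:
name     | project
---------+--------
Migrate  | Vega   
Document | Phoenix
Deploy   | Titan  


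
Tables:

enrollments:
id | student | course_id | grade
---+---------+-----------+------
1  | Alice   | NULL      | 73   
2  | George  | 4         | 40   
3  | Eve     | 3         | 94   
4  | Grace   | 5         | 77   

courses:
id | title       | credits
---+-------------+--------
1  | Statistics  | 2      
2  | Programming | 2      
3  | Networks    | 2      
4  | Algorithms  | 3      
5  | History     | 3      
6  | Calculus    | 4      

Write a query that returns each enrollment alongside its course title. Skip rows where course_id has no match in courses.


INNER JOIN keeps only enrollments rows whose course_id matches an id in courses. Walk through each enrollment:
  - enrollment 1 (Alice): course_id=NULL, no match -> dropped
  - enrollment 2 (George): course_id=4 -> matches Algorithms
  - enrollment 3 (Eve): course_id=3 -> matches Networks
  - enrollment 4 (Grace): course_id=5 -> matches History
So 1 of 4 rows is dropped.

SQL:
SELECT a.student, b.title AS course
FROM enrollments a
INNER JOIN courses b ON a.course_id = b.id

Result:
student | course    
--------+-----------
George  | Algorithms
Eve     | Networks  
Grace   | History   


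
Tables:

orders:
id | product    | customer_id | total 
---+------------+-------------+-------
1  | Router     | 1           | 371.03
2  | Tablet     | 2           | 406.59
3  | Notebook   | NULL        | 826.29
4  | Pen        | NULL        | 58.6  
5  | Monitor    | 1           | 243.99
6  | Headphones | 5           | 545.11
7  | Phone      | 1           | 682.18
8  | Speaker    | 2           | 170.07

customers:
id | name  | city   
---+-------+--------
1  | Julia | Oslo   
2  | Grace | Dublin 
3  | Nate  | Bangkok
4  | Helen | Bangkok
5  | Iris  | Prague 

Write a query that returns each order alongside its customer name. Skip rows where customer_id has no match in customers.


INNER JOIN keeps only orders rows whose customer_id matches an id in customers. Walk through each order:
  - order 1 (Router): customer_id=1 -> matches Julia
  - order 2 (Tablet): customer_id=2 -> matches Grace
  - order 3 (Notebook): customer_id=NULL, no match -> dropped
  - order 4 (Pen): customer_id=NULL, no match -> dropped
  - order 5 (Monitor): customer_id=1 -> matches Julia
  - order 6 (Headphones): customer_id=5 -> matches Iris
  - order 7 (Phone): customer_id=1 -> matches Julia
  - order 8 (Speaker): customer_id=2 -> matches Grace
So 2 of 8 rows are dropped.

SQL:
SELECT a.product, b.name AS customer
FROM orders a
INNER JOIN customers b ON a.customer_id = b.id

Result:
product    | customer
-----------+---------
Router     | Julia   
Tablet     | Grace   
Monitor    | Julia   
Headphones | Iris    
Phone      | Julia   
Speaker    | Grace   


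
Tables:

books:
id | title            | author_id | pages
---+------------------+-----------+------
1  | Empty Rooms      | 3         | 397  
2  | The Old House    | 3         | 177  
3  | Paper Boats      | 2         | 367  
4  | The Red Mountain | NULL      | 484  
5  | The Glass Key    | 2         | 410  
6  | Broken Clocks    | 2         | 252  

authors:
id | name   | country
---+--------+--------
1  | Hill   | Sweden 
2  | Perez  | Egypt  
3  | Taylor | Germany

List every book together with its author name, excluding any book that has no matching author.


INNER JOIN keeps only books rows whose author_id matches an id in authors. Walk through each book:
  - book 1 (Empty Rooms): author_id=3 -> matches Taylor
  - book 2 (The Old House): author_id=3 -> matches Taylor
  - book 3 (Paper Boats): author_id=2 -> matches Perez
  - book 4 (The Red Mountain): author_id=NULL, no match -> dropped
  - book 5 (The Glass Key): author_id=2 -> matches Perez
  - book 6 (Broken Clocks): author_id=2 -> matches Perez
So 1 of 6 rows is dropped.

SQL:
SELECT a.title, b.name AS author
FROM books a
INNER JOIN authors b ON a.author_id = b.id

Result:
title         | author
--------------+-------
Empty Rooms   | Taylor
The Old House | Taylor
Paper Boats   | Perez 
The Glass Key | Perez 
Broken Clocks | Perez 


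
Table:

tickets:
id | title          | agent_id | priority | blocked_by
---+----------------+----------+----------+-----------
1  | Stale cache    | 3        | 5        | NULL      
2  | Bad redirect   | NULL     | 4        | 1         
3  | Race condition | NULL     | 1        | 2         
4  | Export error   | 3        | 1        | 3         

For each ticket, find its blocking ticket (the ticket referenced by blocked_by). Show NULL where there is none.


This is a self-join: tickets is joined to a second copy of itself, matching each row's blocked_by to another row's id. Use LEFT JOIN so rows with blocked_by=NULL are kept.
  - ticket 1 (Stale cache): blocked_by=NULL -> NULL
  - ticket 2 (Bad redirect): blocked_by=1 -> Stale cache
  - ticket 3 (Race condition): blocked_by=2 -> Bad redirect
  - ticket 4 (Export error): blocked_by=3 -> Race condition

SQL:
SELECT a.title AS item, b.title AS blocked_by
FROM tickets a
LEFT JOIN tickets b ON a.blocked_by = b.id

Result:
item           | blocked_by    
---------------+---------------
Stale cache    | NULL          
Bad redirect   | Stale cache   
Race condition | Bad redirect  
Export error   | Race condition


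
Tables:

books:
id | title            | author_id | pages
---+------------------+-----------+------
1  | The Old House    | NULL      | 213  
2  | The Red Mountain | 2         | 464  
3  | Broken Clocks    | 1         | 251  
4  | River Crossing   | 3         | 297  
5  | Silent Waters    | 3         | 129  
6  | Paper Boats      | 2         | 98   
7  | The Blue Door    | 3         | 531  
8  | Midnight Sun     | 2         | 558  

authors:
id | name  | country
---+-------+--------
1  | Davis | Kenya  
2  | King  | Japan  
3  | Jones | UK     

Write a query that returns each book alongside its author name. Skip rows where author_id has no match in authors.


INNER JOIN keeps only books rows whose author_id matches an id in authors. Walk through each book:
  - book 1 (The Old House): author_id=NULL, no match -> dropped
  - book 2 (The Red Mountain): author_id=2 -> matches King
  - book 3 (Broken Clocks): author_id=1 -> matches Davis
  - book 4 (River Crossing): author_id=3 -> matches Jones
  - book 5 (Silent Waters): author_id=3 -> matches Jones
  - book 6 (Paper Boats): author_id=2 -> matches King
  - book 7 (The Blue Door): author_id=3 -> matches Jones
  - book 8 (Midnight Sun): author_id=2 -> matches King
So 1 of 8 rows is dropped.

SQL:
SELECT a.title, b.name AS author
FROM books a
INNER JOIN authors b ON a.author_id = b.id

Result:
title            | author
-----------------+-------
The Red Mountain | King  
Broken Clocks    | Davis 
River Crossing   | Jones 
Silent Waters    | Jones 
Paper Boats      | King  
The Blue Door    | Jones 
Midnight Sun     | King  


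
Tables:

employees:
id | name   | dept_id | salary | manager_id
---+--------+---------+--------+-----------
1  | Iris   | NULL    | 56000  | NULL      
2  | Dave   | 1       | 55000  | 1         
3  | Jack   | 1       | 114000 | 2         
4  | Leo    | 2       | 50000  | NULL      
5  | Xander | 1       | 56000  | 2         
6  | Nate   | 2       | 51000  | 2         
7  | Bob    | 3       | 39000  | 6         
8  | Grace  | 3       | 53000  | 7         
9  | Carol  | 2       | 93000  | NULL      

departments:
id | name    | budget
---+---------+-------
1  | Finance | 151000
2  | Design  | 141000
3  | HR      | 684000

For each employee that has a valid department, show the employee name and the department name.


INNER JOIN keeps only employees rows whose dept_id matches an id in departments. Walk through each employee:
  - employee 1 (Iris): dept_id=NULL, no match -> dropped
  - employee 2 (Dave): dept_id=1 -> matches Finance
  - employee 3 (Jack): dept_id=1 -> matches Finance
  - employee 4 (Leo): dept_id=2 -> matches Design
  - employee 5 (Xander): dept_id=1 -> matches Finance
  - employee 6 (Nate): dept_id=2 -> matches Design
  - employee 7 (Bob): dept_id=3 -> matches HR
  - employee 8 (Grace): dept_id=3 -> matches HR
  - employee 9 (Carol): dept_id=2 -> matches Design
So 1 of 9 rows is dropped.

SQL:
SELECT a.name, b.name AS department
FROM employees a
INNER JOIN departments b ON a.dept_id = b.id

Result:
name   | department
-------+-----------
Dave   | Finance   
Jack   | Finance   
Leo    | Design    
Xander | Finance   
Nate   | Design    
Bob    | HR        
Grace  | HR        
Carol  | Design    


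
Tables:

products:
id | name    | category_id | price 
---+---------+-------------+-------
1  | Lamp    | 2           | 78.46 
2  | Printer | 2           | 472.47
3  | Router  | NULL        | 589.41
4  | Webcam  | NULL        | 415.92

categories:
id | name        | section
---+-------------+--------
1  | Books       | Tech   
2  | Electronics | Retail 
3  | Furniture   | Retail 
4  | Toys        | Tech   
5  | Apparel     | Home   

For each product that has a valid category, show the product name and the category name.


INNER JOIN keeps only products rows whose category_id matches an id in categories. Walk through each product:
  - product 1 (Lamp): category_id=2 -> matches Electronics
  - product 2 (Printer): category_id=2 -> matches Electronics
  - product 3 (Router): category_id=NULL, no match -> dropped
  - product 4 (Webcam): category_id=NULL, no match -> dropped
So 2 of 4 rows are dropped.

SQL:
SELECT a.name, b.name AS category
FROM products a
INNER JOIN categories b ON a.category_id = b.id

Result:
name    | category   
--------+------------
Lamp    | Electronics
Printer | Electronics


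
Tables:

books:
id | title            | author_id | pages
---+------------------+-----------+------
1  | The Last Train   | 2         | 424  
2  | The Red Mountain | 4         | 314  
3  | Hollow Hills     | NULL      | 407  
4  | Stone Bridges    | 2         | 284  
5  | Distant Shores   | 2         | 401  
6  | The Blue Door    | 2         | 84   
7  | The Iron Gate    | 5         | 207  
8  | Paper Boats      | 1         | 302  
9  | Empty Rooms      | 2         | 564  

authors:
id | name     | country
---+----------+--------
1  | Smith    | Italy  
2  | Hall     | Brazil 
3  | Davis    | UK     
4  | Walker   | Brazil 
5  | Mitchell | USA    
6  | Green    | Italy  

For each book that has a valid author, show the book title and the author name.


INNER JOIN keeps only books rows whose author_id matches an id in authors. Walk through each book:
  - book 1 (The Last Train): author_id=2 -> matches Hall
  - book 2 (The Red Mountain): author_id=4 -> matches Walker
  - book 3 (Hollow Hills): author_id=NULL, no match -> dropped
  - book 4 (Stone Bridges): author_id=2 -> matches Hall
  - book 5 (Distant Shores): author_id=2 -> matches Hall
  - book 6 (The Blue Door): author_id=2 -> matches Hall
  - book 7 (The Iron Gate): author_id=5 -> matches Mitchell
  - book 8 (Paper Boats): author_id=1 -> matches Smith
  - book 9 (Empty Rooms): author_id=2 -> matches Hall
So 1 of 9 rows is dropped.

SQL:
SELECT a.title, b.name AS author
FROM books a
INNER JOIN authors b ON a.author_id = b.id

Result:
title            | author  
-----------------+---------
The Last Train   | Hall    
The Red Mountain | Walker  
Stone Bridges    | Hall    
Distant Shores   | Hall    
The Blue Door    | Hall    
The Iron Gate    | Mitchell
Paper Boats      | Smith   
Empty Rooms      | Hall    


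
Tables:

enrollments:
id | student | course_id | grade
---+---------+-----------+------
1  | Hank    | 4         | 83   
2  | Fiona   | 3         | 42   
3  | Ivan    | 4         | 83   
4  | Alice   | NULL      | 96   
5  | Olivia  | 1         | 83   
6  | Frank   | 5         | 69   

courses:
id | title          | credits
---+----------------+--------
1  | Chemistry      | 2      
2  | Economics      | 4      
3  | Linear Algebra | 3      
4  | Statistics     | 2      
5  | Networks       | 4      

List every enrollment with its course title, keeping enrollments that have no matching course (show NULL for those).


LEFT JOIN keeps every row from enrollments (the left table); where course_id has no match in courses, the course columns become NULL. Walk through each enrollment:
  - enrollment 1 (Hank): course_id=4 -> matches Statistics
  - enrollment 2 (Fiona): course_id=3 -> matches Linear Algebra
  - enrollment 3 (Ivan): course_id=4 -> matches Statistics
  - enrollment 4 (Alice): course_id=NULL, no match -> kept with NULL
  - enrollment 5 (Olivia): course_id=1 -> matches Chemistry
  - enrollment 6 (Frank): course_id=5 -> matches Networks
All 6 rows appear; 1 has NULL course.

SQL:
SELECT a.student, b.title AS course
FROM enrollments a
LEFT JOIN courses b ON a.course_id = b.id

Result:
student | course        
--------+---------------
Hank    | Statistics    
Fiona   | Linear Algebra
Ivan    | Statistics    
Alice   | NULL          
Olivia  | Chemistry     
Frank   | Networks      


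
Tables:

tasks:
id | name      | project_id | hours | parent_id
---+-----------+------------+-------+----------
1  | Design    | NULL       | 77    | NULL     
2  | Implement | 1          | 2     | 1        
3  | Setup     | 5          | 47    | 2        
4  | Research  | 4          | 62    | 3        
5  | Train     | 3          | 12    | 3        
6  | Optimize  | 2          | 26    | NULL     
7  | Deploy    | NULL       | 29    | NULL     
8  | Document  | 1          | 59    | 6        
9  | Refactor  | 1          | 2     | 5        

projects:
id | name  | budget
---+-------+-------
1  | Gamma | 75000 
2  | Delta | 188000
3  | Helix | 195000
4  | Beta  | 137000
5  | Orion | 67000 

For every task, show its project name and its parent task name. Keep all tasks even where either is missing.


Two LEFT JOINs from the same base table tasks: one to projects via project_id, one to tasks itself via parent_id. Both are LEFT so every task is preserved.
Match against projects:
  - task 1 (Design): project_id=NULL, no match -> kept with NULL
  - task 2 (Implement): project_id=1 -> matches Gamma
  - task 3 (Setup): project_id=5 -> matches Orion
  - task 4 (Research): project_id=4 -> matches Beta
  - task 5 (Train): project_id=3 -> matches Helix
  - task 6 (Optimize): project_id=2 -> matches Delta
  - task 7 (Deploy): project_id=NULL, no match -> kept with NULL
  - task 8 (Document): project_id=1 -> matches Gamma
  - task 9 (Refactor): project_id=1 -> matches Gamma
Match against tasks (self):
  - task 1 (Design): parent_id=NULL -> NULL
  - task 2 (Implement): parent_id=1 -> Design
  - task 3 (Setup): parent_id=2 -> Implement
  - task 4 (Research): parent_id=3 -> Setup
  - task 5 (Train): parent_id=3 -> Setup
  - task 6 (Optimize): parent_id=NULL -> NULL
  - task 7 (Deploy): parent_id=NULL -> NULL
  - task 8 (Document): parent_id=6 -> Optimize
  - task 9 (Refactor): parent_id=5 -> Train

SQL:
SELECT a.name, b.name AS project, c.name AS parent
FROM tasks a
LEFT JOIN projects b ON a.project_id = b.id
LEFT JOIN tasks c ON a.parent_id = c.id

Result:
name      | project | parent   
----------+---------+----------
Design    | NULL    | NULL     
Implement | Gamma   | Design   
Setup     | Orion   | Implement
Research  | Beta    | Setup    
Train     | Helix   | Setup    
Optimize  | Delta   | NULL     
Deploy    | NULL    | NULL     
Document  | Gamma   | Optimize 
Refactor  | Gamma   | Train    


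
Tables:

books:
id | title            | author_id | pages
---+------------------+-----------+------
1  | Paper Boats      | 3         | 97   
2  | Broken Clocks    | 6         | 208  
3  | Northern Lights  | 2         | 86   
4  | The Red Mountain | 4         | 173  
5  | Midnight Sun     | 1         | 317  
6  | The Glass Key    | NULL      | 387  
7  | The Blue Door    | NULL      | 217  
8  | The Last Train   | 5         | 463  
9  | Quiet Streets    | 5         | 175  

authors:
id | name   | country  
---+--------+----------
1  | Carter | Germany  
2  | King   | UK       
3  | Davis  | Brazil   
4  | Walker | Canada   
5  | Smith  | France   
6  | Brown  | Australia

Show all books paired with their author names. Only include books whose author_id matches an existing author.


INNER JOIN keeps only books rows whose author_id matches an id in authors. Walk through each book:
  - book 1 (Paper Boats): author_id=3 -> matches Davis
  - book 2 (Broken Clocks): author_id=6 -> matches Brown
  - book 3 (Northern Lights): author_id=2 -> matches King
  - book 4 (The Red Mountain): author_id=4 -> matches Walker
  - book 5 (Midnight Sun): author_id=1 -> matches Carter
  - book 6 (The Glass Key): author_id=NULL, no match -> dropped
  - book 7 (The Blue Door): author_id=NULL, no match -> dropped
  - book 8 (The Last Train): author_id=5 -> matches Smith
  - book 9 (Quiet Streets): author_id=5 -> matches Smith
So 2 of 9 rows are dropped.

SQL:
SELECT a.title, b.name AS author
FROM books a
INNER JOIN authors b ON a.author_id = b.id

Result:
title            | author
-----------------+-------
Paper Boats      | Davis 
Broken Clocks    | Brown 
Northern Lights  | King  
The Red Mountain | Walker
Midnight Sun     | Carter
The Last Train   | Smith 
Quiet Streets    | Smith 


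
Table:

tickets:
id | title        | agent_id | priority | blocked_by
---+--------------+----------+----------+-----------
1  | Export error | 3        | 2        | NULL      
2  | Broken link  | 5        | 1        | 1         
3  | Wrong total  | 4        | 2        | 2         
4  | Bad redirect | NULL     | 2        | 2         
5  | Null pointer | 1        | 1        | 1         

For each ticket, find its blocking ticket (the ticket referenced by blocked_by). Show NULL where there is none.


This is a self-join: tickets is joined to a second copy of itself, matching each row's blocked_by to another row's id. Use LEFT JOIN so rows with blocked_by=NULL are kept.
  - ticket 1 (Export error): blocked_by=NULL -> NULL
  - ticket 2 (Broken link): blocked_by=1 -> Export error
  - ticket 3 (Wrong total): blocked_by=2 -> Broken link
  - ticket 4 (Bad redirect): blocked_by=2 -> Broken link
  - ticket 5 (Null pointer): blocked_by=1 -> Export error

SQL:
SELECT a.title AS item, b.title AS blocked_by
FROM tickets a
LEFT JOIN tickets b ON a.blocked_by = b.id

Result:
item         | blocked_by  
-------------+-------------
Export error | NULL        
Broken link  | Export error
Wrong total  | Broken link 
Bad redirect | Broken link 
Null pointer | Export error
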